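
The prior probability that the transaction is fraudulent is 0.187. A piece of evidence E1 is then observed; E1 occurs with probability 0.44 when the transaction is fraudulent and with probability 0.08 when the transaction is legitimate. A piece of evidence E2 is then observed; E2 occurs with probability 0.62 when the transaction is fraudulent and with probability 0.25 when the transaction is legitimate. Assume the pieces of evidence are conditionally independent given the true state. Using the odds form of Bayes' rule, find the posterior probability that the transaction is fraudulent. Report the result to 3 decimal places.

Prior odds = 0.187/(1−0.187) = 0.23001.
Likelihood ratio for E1 = 0.44/0.08 = 5.5000.
Likelihood ratio for E2 = 0.62/0.25 = 2.4800.
Posterior odds = prior odds × LR₁ × LR₂ = 3.1374.
Posterior probability = odds/(1+odds) = 3.1374/4.1374 = 0.758.

Posterior probability ≈ 0.758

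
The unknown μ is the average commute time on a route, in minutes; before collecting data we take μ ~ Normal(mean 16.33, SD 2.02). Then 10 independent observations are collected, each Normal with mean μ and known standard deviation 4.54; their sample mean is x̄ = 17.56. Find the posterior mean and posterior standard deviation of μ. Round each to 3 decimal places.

Posterior mean ≈ 17.147; posterior SD ≈ 1.170

Prior precision 1/τ₀² = 1/2.02² = 0.245074; data precision n/σ² = 10/4.54² = 0.485164.
Posterior precision = 0.245074 + 0.485164 = 0.730238, giving posterior SD = 1/√0.730238 = 1.170.
Posterior mean = (0.245074·16.33 + 0.485164·17.56) / 0.730238 = 17.147.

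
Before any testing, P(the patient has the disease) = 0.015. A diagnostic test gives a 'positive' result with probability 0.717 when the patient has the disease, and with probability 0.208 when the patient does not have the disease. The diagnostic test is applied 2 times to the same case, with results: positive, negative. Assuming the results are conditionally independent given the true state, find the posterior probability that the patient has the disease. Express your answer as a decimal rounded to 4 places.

Posterior P(H) ≈ 0.0184

Let H be the event that the patient has the disease; start with P(H) = 0.015. P('positive'|H) = 0.717, P('positive'|¬H) = 0.208.
Update on result 1 ('positive'): P(H) ← 0.717·0.0150 / (0.717·0.0150 + 0.208·0.9850) = 0.010755/0.21563 = 0.0499.
Update on result 2 ('negative'): P(H) ← 0.283·0.0499 / (0.283·0.0499 + 0.792·0.9501) = 0.014115/0.76661 = 0.0184.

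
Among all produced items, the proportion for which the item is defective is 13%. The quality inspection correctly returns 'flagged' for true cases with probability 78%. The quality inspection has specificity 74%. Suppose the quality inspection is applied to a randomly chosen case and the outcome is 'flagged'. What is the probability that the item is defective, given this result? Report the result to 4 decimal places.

Let H be the event that the item is defective. P(H) = 0.13, so P(¬H) = 0.87. With E the 'flagged' result, P(E|H) = 0.78 and P(E|¬H) = 0.26.
P(E) = 0.78·0.13 + 0.26·0.87 = 0.10140 + 0.22620 = 0.32760.
By Bayes' theorem, P(H|E) = 0.10140 / 0.32760 = 0.3095.

P(H | E) ≈ 0.3095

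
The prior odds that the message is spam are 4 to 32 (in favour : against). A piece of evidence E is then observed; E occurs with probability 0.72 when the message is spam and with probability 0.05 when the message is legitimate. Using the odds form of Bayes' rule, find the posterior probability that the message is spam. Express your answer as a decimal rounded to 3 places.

Posterior probability ≈ 0.643

Prior odds = 4/32 = 0.12500. In log-odds, ln(0.12500) = -2.0794.
Add log likelihood ratio: ln(14.400) = 2.6672.
Posterior log-odds = 0.58779, so posterior odds = exp(0.58779) = 1.8000. Converting, P(H|E) = 1.8000/2.8000 = 0.643.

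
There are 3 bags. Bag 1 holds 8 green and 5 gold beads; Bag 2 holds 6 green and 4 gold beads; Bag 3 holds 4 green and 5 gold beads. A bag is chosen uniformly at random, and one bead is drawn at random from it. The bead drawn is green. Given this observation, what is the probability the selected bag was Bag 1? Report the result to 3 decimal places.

Tabulate prior·likelihood by source: [1] prior 0.333333, lik 0.6154, product 0.2051; [2] prior 0.333333, lik 0.6, product 0.2000; [3] prior 0.333333, lik 0.4444, product 0.1481.
Normalizing constant = 0.55328; the posterior for Bag 1 is its product over the sum, 0.2051/0.55328 = 0.371.

Posterior probability ≈ 0.371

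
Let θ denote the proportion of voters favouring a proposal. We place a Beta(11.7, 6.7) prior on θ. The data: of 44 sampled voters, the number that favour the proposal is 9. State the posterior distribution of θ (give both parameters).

Observing 9 successes and 35 failures updates Beta(11.7, 6.7) by adding the success and failure counts to the two shape parameters: α = 11.7+9 = 20.7, β = 6.7+35 = 41.7.

Posterior: Beta(20.7, 41.7)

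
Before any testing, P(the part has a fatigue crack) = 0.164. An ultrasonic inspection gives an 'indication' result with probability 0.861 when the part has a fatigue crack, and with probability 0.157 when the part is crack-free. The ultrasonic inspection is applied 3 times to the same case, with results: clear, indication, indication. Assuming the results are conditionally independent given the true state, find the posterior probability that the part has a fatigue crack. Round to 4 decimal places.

Posterior P(H) ≈ 0.4931

With H the event that the part has a fatigue crack, the joint likelihood of the observed sequence is P(data|H) = 0.139·0.861·0.861 = 0.10304 and P(data|¬H) = 0.843·0.157·0.157 = 0.020779.
Bayes: P(H|data) = 0.164·0.10304 / (0.164·0.10304 + 0.836·0.020779) = 0.016899/0.034270 = 0.4931.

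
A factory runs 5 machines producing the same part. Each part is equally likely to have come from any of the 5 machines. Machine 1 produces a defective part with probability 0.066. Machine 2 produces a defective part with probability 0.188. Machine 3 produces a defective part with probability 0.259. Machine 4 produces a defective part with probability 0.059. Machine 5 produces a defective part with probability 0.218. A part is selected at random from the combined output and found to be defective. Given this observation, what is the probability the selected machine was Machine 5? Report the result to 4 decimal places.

Posterior probability ≈ 0.2759

P(defective|M1) = 0.066; P(defective|M2) = 0.188; P(defective|M3) = 0.259; P(defective|M4) = 0.059; P(defective|M5) = 0.218.
Prior × likelihood for each source: 0.2·0.066=0.01320, 0.2·0.188=0.03760, 0.2·0.259=0.05180, 0.2·0.059=0.01180, 0.2·0.218=0.04360. Summing gives P(defective) = 0.15800.
P(Machine 5 | defective) = 0.04360 / 0.15800 = 0.2759.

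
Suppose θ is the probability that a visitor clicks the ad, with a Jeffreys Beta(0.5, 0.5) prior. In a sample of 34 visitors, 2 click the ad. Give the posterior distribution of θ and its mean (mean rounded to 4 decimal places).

Posterior: Beta(2.5, 32.5); mean ≈ 0.0714

The binomial likelihood is conjugate to the Beta prior: with 2 successes and 32 failures, the posterior is Beta(0.5+2, 0.5+32) = Beta(2.5, 32.5).
Posterior mean = α/(α+β) = 2.5/35 = 0.0714.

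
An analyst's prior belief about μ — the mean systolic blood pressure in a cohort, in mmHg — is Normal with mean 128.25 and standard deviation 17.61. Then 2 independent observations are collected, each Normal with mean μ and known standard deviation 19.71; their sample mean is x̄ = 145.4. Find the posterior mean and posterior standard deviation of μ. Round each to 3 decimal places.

Posterior mean ≈ 138.795; posterior SD ≈ 10.929

Prior precision 1/τ₀² = 1/17.61² = 0.00322464; data precision n/σ² = 2/19.71² = 0.00514822.
Posterior precision = 0.00322464 + 0.00514822 = 0.00837286, giving posterior SD = 1/√0.00837286 = 10.929.
Posterior mean = (0.00322464·128.25 + 0.00514822·145.4) / 0.00837286 = 138.795.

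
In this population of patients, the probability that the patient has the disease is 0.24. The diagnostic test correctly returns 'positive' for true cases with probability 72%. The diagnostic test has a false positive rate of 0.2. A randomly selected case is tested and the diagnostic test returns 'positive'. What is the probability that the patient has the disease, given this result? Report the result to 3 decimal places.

P(H | E) ≈ 0.532

Write H for 'the patient has the disease'. Prior odds H:¬H = 0.24/0.76 = 0.31579. For the 'positive' outcome, the likelihood ratio is 0.72/0.2 = 3.6000.
Posterior odds = 0.31579 × 3.6000 = 1.1368, so P(H|E) = 1.1368/(1+1.1368) = 0.532.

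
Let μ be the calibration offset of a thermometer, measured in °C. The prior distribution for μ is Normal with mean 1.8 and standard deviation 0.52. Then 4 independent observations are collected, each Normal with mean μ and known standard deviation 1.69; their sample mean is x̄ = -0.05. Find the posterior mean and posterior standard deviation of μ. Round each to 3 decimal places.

Posterior mean ≈ 1.292; posterior SD ≈ 0.443

Prior precision 1/τ₀² = 1/0.52² = 3.69822; data precision n/σ² = 4/1.69² = 1.40051.
Posterior precision = 3.69822 + 1.40051 = 5.09874, giving posterior SD = 1/√5.09874 = 0.443.
Posterior mean = (3.69822·1.8 + 1.40051·-0.05) / 5.09874 = 1.292.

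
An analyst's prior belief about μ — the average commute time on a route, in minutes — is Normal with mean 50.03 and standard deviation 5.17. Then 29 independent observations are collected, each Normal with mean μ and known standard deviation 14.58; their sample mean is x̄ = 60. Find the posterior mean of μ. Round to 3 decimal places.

Posterior mean ≈ 57.854

Prior precision 1/τ₀² = 1/5.17² = 0.0374127; data precision n/σ² = 29/14.58² = 0.136422.
Posterior precision = 0.0374127 + 0.136422 = 0.173834.
Posterior mean = (0.0374127·50.03 + 0.136422·60) / 0.173834 = 57.854.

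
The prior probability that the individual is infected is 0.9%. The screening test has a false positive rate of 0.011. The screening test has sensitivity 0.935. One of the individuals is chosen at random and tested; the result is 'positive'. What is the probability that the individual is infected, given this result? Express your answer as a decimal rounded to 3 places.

Let H be the event that the individual is infected. P(H) = 0.009, so P(¬H) = 0.991. With E the 'positive' result, P(E|H) = 0.935 and P(E|¬H) = 0.011.
P(E) = 0.935·0.009 + 0.011·0.991 = 0.0084150 + 0.010901 = 0.019316.
By Bayes' theorem, P(H|E) = 0.0084150 / 0.019316 = 0.436.

P(H | E) ≈ 0.436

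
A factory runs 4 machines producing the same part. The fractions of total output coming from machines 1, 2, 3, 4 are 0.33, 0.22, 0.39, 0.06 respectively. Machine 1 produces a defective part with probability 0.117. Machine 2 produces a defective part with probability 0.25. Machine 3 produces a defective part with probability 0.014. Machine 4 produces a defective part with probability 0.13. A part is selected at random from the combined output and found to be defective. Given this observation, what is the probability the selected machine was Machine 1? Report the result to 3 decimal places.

P(defective|M1) = 0.117; P(defective|M2) = 0.25; P(defective|M3) = 0.014; P(defective|M4) = 0.13.
Prior × likelihood for each source: 0.33·0.117=0.03861, 0.22·0.25=0.05500, 0.39·0.014=0.005460, 0.06·0.13=0.007800. Summing gives P(defective) = 0.10687.
P(Machine 1 | defective) = 0.03861 / 0.10687 = 0.361.

Posterior probability ≈ 0.361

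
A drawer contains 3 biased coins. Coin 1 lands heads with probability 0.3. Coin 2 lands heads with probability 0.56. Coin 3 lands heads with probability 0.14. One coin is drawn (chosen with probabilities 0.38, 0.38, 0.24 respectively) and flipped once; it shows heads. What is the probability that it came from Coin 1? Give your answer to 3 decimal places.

Posterior probability ≈ 0.316

P(heads|C1) = 0.3; P(heads|C2) = 0.56; P(heads|C3) = 0.14.
Prior × likelihood for each source: 0.38·0.3=0.1140, 0.38·0.56=0.2128, 0.24·0.14=0.03360. Summing gives P(heads) = 0.36040.
P(Coin 1 | heads) = 0.1140 / 0.36040 = 0.316.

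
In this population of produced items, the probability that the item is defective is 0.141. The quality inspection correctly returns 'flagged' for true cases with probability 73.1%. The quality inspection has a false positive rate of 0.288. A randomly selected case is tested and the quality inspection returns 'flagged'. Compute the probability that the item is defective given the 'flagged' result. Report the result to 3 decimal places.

Write H for 'the item is defective'. Prior odds H:¬H = 0.141/0.859 = 0.16414. For the 'flagged' outcome, the likelihood ratio is 0.731/0.288 = 2.5382.
Posterior odds = 0.16414 × 2.5382 = 0.41663, so P(H|E) = 0.41663/(1+0.41663) = 0.294.

P(H | E) ≈ 0.294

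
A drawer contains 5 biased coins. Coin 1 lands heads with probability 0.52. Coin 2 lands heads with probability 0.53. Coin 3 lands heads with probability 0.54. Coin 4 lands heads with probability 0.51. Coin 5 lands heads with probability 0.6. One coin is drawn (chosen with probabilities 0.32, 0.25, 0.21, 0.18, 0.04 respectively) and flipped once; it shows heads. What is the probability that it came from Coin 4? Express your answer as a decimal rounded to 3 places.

Posterior probability ≈ 0.174

Tabulate prior·likelihood by source: [1] prior 0.32, lik 0.52, product 0.1664; [2] prior 0.25, lik 0.53, product 0.1325; [3] prior 0.21, lik 0.54, product 0.1134; [4] prior 0.18, lik 0.51, product 0.09180; [5] prior 0.04, lik 0.6, product 0.02400.
Normalizing constant = 0.52810; the posterior for Coin 4 is its product over the sum, 0.09180/0.52810 = 0.174.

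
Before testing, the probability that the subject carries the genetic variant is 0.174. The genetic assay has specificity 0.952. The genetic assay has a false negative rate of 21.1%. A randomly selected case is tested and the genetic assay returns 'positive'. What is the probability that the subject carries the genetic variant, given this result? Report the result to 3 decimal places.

P(H | E) ≈ 0.776

Write H for 'the subject carries the genetic variant'. Prior odds H:¬H = 0.174/0.826 = 0.21065. For the 'positive' outcome, the likelihood ratio is 0.789/0.048 = 16.438.
Posterior odds = 0.21065 × 16.438 = 3.4626, so P(H|E) = 3.4626/(1+3.4626) = 0.776.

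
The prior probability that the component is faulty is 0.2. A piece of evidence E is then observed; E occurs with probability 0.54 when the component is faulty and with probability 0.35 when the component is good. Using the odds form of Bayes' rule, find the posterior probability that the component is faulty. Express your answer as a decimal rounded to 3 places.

Posterior probability ≈ 0.278

Prior odds = 0.2/(1−0.2) = 0.25000.
Likelihood ratio for E = 0.54/0.35 = 1.5429.
Posterior odds = prior odds × LR = 0.38571.
Posterior probability = odds/(1+odds) = 0.38571/1.3857 = 0.278.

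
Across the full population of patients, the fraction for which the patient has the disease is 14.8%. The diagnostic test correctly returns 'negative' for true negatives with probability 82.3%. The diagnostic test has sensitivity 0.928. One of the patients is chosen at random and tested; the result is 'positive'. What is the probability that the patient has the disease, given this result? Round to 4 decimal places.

Let H be the event that the patient has the disease. P(H) = 0.148, so P(¬H) = 0.852. With E the 'positive' result, P(E|H) = 0.928 and P(E|¬H) = 0.177.
P(E) = 0.928·0.148 + 0.177·0.852 = 0.13734 + 0.15080 = 0.28815.
By Bayes' theorem, P(H|E) = 0.13734 / 0.28815 = 0.4766.

P(H | E) ≈ 0.4766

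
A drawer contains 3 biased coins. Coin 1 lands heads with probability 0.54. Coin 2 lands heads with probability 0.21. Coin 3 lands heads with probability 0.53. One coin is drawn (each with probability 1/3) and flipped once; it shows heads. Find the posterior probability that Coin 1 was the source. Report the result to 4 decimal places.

P(heads|C1) = 0.54; P(heads|C2) = 0.21; P(heads|C3) = 0.53.
Prior × likelihood for each source: 0.333333·0.54=0.1800, 0.333333·0.21=0.07000, 0.333333·0.53=0.1767. Summing gives P(heads) = 0.42667.
P(Coin 1 | heads) = 0.1800 / 0.42667 = 0.4219.

Posterior probability ≈ 0.4219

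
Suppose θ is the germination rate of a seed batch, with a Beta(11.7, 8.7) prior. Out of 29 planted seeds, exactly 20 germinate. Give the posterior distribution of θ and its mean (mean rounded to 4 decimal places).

Observing 20 successes and 9 failures updates Beta(11.7, 8.7) by adding the success and failure counts to the two shape parameters: α = 11.7+20 = 31.7, β = 8.7+9 = 17.7.
Posterior mean = α/(α+β) = 31.7/49.4 = 0.6417.

Posterior: Beta(31.7, 17.7); mean ≈ 0.6417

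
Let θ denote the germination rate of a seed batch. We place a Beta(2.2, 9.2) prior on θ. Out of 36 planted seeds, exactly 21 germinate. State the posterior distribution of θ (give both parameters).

Posterior: Beta(23.2, 24.2)

The binomial likelihood is conjugate to the Beta prior: with 21 successes and 15 failures, the posterior is Beta(2.2+21, 9.2+15) = Beta(23.2, 24.2).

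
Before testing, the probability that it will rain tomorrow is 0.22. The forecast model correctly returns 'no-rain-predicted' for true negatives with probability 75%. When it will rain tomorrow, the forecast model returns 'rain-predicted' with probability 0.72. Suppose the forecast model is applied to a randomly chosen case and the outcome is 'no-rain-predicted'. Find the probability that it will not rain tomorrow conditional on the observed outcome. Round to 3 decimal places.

Write H for 'it will rain tomorrow'. Prior odds H:¬H = 0.22/0.78 = 0.28205. For the 'no-rain-predicted' outcome, the likelihood ratio is 0.28/0.75 = 0.37333.
Posterior odds = 0.28205 × 0.37333 = 0.10530, so P(H|E) = 0.10530/(1+0.10530) = 0.095. Then P(¬H|E) = 1 − 0.095 = 0.905.

P(¬H | E) ≈ 0.905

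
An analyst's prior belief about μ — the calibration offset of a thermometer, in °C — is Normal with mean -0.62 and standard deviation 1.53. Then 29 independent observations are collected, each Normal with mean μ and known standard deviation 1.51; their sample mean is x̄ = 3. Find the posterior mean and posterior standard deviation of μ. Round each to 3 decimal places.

Posterior mean ≈ 2.882; posterior SD ≈ 0.276

Prior precision 1/τ₀² = 1/1.53² = 0.427186; data precision n/σ² = 29/1.51² = 12.7187.
Posterior precision = 0.427186 + 12.7187 = 13.1459, giving posterior SD = 1/√13.1459 = 0.276.
Posterior mean = (0.427186·-0.62 + 12.7187·3) / 13.1459 = 2.882.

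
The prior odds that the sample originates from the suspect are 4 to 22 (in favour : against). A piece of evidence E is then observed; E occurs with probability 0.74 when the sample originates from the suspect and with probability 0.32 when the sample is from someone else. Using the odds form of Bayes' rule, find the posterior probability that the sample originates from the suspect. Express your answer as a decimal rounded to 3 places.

Posterior probability ≈ 0.296

Prior odds = 4/22 = 0.18182. In log-odds, ln(0.18182) = -1.7047.
Add log likelihood ratio: ln(2.3125) = 0.83833.
Posterior log-odds = -0.86642, so posterior odds = exp(-0.86642) = 0.42045. Converting, P(H|E) = 0.42045/1.4205 = 0.296.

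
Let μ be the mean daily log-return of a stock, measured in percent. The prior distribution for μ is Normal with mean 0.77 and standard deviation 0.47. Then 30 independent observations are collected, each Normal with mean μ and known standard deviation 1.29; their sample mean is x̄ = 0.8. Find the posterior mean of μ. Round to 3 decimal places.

Posterior mean ≈ 0.794

Prior precision 1/τ₀² = 1/0.47² = 4.52694; data precision n/σ² = 30/1.29² = 18.0278.
Posterior precision = 4.52694 + 18.0278 = 22.5547.
Posterior mean = (4.52694·0.77 + 18.0278·0.8) / 22.5547 = 0.794.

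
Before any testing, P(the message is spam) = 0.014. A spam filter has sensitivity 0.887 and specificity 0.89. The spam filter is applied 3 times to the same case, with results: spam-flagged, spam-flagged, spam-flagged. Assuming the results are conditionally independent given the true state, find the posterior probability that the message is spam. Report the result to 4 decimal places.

Posterior P(H) ≈ 0.8816

Let H be the event that the message is spam; start with P(H) = 0.014. P('spam-flagged'|H) = 0.887, P('spam-flagged'|¬H) = 0.11.
Update on result 1 ('spam-flagged'): P(H) ← 0.887·0.0140 / (0.887·0.0140 + 0.11·0.9860) = 0.012418/0.12088 = 0.1027.
Update on result 2 ('spam-flagged'): P(H) ← 0.887·0.1027 / (0.887·0.1027 + 0.11·0.8973) = 0.091123/0.18982 = 0.4800.
Update on result 3 ('spam-flagged'): P(H) ← 0.887·0.4800 / (0.887·0.4800 + 0.11·0.5200) = 0.42580/0.48299 = 0.8816.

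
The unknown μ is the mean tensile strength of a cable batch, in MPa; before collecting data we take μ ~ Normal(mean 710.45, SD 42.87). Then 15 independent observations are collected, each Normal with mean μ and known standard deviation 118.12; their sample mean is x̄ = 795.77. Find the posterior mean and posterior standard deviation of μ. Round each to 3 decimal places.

Posterior mean ≈ 767.099; posterior SD ≈ 24.851

With known σ, the Normal prior is conjugate. Weight on the data is w = (n/σ²)/(n/σ² + 1/τ₀²) = 0.00107509/(0.00107509+0.00054412) = 0.66396.
Posterior mean = w·x̄ + (1−w)·μ₀ = 0.66396·795.77 + 0.33604·710.45 = 767.099. Posterior variance = 1/(0.00107509+0.00054412) = 617.586, so SD = 24.851.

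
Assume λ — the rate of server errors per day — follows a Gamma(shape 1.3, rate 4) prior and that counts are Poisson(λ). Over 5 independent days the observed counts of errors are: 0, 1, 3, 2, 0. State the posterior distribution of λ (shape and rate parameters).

The Poisson likelihood adds the total count to the shape and the number of exposure periods to the rate. Here ∑xᵢ = 6 and n = 5, so shape 1.3→7.3 and rate 4→9.

Posterior: Gamma(shape=7.3, rate=9)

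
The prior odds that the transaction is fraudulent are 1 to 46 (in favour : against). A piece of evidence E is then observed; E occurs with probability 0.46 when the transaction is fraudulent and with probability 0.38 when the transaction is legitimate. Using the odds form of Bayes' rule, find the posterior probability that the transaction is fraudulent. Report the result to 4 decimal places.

Prior odds = 1/46 = 0.021739. In log-odds, ln(0.021739) = -3.8286.
Add log likelihood ratio: ln(1.2105) = 0.19106.
Posterior log-odds = -3.6376, so posterior odds = exp(-3.6376) = 0.026316. Converting, P(H|E) = 0.026316/1.0263 = 0.0256.

Posterior probability ≈ 0.0256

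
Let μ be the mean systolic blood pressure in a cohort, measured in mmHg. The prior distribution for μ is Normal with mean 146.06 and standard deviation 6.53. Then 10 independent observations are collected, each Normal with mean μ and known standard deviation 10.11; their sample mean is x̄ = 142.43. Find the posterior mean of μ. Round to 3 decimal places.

With known σ, the Normal prior is conjugate. Weight on the data is w = (n/σ²)/(n/σ² + 1/τ₀²) = 0.0978358/(0.0978358+0.0234517) = 0.80664.
Posterior mean = w·x̄ + (1−w)·μ₀ = 0.80664·142.43 + 0.19336·146.06 = 143.132.

Posterior mean ≈ 143.132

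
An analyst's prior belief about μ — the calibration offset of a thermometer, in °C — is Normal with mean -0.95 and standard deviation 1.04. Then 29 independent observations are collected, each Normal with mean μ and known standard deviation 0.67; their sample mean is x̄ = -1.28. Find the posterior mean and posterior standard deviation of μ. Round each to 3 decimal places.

With known σ, the Normal prior is conjugate. Weight on the data is w = (n/σ²)/(n/σ² + 1/τ₀²) = 64.6024/(64.6024+0.924556) = 0.98589.
Posterior mean = w·x̄ + (1−w)·μ₀ = 0.98589·-1.28 + 0.014110·-0.95 = -1.275. Posterior variance = 1/(64.6024+0.924556) = 0.0152609, so SD = 0.124.

Posterior mean ≈ -1.275; posterior SD ≈ 0.124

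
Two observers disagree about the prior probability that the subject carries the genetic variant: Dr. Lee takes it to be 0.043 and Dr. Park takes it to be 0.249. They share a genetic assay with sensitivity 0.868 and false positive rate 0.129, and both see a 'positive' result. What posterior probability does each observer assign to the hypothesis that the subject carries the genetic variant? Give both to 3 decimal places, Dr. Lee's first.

The likelihood ratio for a 'positive' result is 0.868/0.129 = 6.7287.
Dr. Lee: prior odds 0.043/0.957 = 0.044932; posterior odds 0.30233; posterior probability 0.232.
Dr. Park: prior odds 0.249/0.751 = 0.33156; posterior odds 2.2309; posterior probability 0.690.

Dr. Lee: 0.232; Dr. Park: 0.690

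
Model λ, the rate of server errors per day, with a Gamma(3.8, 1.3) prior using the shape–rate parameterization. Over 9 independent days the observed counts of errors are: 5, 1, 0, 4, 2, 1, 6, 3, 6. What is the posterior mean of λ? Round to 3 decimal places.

Posterior mean ≈ 3.087

The Poisson likelihood adds the total count to the shape and the number of exposure periods to the rate. Here ∑xᵢ = 28 and n = 9, so shape 3.8→31.8 and rate 1.3→10.3.
E[λ | data] = 31.8/10.3 = 3.087.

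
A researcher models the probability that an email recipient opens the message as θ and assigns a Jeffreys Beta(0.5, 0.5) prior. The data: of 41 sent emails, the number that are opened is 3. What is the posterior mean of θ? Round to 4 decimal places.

Posterior mean ≈ 0.0833

The binomial likelihood is conjugate to the Beta prior: with 3 successes and 38 failures, the posterior is Beta(0.5+3, 0.5+38) = Beta(3.5, 38.5).
E[θ | data] = 3.5/(3.5+38.5) = 0.0833.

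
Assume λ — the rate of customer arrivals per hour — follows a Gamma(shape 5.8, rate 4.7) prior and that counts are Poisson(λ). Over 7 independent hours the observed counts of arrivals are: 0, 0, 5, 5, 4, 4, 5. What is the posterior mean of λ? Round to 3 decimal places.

Total count ∑xᵢ = 23 over n = 7 hours.
Gamma is conjugate to the Poisson likelihood: posterior is Gamma(shape = 5.8+23 = 28.8, rate = 4.7+7 = 11.7).
Posterior mean = shape/rate = 28.8/11.7 = 2.462.

Posterior mean ≈ 2.462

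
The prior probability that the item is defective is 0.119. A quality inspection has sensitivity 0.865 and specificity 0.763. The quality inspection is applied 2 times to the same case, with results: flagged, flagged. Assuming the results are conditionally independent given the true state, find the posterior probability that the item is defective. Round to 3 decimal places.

Posterior P(H) ≈ 0.643

With H the event that the item is defective, the joint likelihood of the observed sequence is P(data|H) = 0.865·0.865 = 0.74823 and P(data|¬H) = 0.237·0.237 = 0.056169.
Bayes: P(H|data) = 0.119·0.74823 / (0.119·0.74823 + 0.881·0.056169) = 0.089039/0.13852 = 0.6428.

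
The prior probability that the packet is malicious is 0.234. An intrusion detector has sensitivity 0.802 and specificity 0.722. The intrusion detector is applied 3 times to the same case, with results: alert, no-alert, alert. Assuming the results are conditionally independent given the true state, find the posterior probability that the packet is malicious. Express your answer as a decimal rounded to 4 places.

Posterior P(H) ≈ 0.4108

With H the event that the packet is malicious, the joint likelihood of the observed sequence is P(data|H) = 0.802·0.198·0.802 = 0.12735 and P(data|¬H) = 0.278·0.722·0.278 = 0.055799.
Bayes: P(H|data) = 0.234·0.12735 / (0.234·0.12735 + 0.766·0.055799) = 0.029801/0.072543 = 0.4108.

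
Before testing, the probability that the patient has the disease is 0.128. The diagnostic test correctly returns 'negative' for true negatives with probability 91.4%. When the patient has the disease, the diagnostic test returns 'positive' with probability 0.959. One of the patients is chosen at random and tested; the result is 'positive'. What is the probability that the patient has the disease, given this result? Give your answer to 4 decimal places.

Let H be the event that the patient has the disease. P(H) = 0.128, so P(¬H) = 0.872. With E the 'positive' result, P(E|H) = 0.959 and P(E|¬H) = 0.086.
P(E) = 0.959·0.128 + 0.086·0.872 = 0.12275 + 0.074992 = 0.19774.
By Bayes' theorem, P(H|E) = 0.12275 / 0.19774 = 0.6208.

P(H | E) ≈ 0.6208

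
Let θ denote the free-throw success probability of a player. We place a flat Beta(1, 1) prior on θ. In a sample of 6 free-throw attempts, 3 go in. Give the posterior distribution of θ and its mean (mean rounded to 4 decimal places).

Observing 3 successes and 3 failures updates Beta(1, 1) by adding the success and failure counts to the two shape parameters: α = 1+3 = 4, β = 1+3 = 4.
E[θ | data] = 4/(4+4) = 0.5000.

Posterior: Beta(4, 4); mean ≈ 0.5000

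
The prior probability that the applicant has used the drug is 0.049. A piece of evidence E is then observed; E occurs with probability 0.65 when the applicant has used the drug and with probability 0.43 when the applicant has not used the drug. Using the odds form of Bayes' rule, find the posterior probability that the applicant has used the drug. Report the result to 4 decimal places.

Posterior probability ≈ 0.0723

Prior odds = 0.049/(1−0.049) = 0.051525.
Likelihood ratio for E = 0.65/0.43 = 1.5116.
Posterior odds = prior odds × LR = 0.077886.
Posterior probability = odds/(1+odds) = 0.077886/1.0779 = 0.0723.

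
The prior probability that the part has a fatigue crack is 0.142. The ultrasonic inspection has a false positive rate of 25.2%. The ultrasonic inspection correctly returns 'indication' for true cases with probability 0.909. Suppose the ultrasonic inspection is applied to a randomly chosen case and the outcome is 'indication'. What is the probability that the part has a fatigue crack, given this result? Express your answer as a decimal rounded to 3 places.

P(H | E) ≈ 0.374

Let H be the event that the part has a fatigue crack. P(H) = 0.142, so P(¬H) = 0.858. With E the 'indication' result, P(E|H) = 0.909 and P(E|¬H) = 0.252.
P(E) = 0.909·0.142 + 0.252·0.858 = 0.12908 + 0.21622 = 0.34529.
By Bayes' theorem, P(H|E) = 0.12908 / 0.34529 = 0.374.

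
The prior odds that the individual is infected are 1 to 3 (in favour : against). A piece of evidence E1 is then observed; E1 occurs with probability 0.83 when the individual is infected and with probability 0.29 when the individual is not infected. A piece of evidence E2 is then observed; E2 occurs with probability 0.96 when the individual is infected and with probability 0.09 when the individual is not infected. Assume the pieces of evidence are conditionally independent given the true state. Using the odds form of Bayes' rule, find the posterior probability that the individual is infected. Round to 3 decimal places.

Prior odds = 1/3 = 0.33333.
Likelihood ratio for E1 = 0.83/0.29 = 2.8621.
Likelihood ratio for E2 = 0.96/0.09 = 10.667.
Posterior odds = prior odds × LR₁ × LR₂ = 10.176.
Posterior probability = odds/(1+odds) = 10.176/11.176 = 0.911.

Posterior probability ≈ 0.911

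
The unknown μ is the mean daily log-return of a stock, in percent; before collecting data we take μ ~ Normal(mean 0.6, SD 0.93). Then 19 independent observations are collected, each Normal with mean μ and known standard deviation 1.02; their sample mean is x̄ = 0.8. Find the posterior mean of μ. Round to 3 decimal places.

Posterior mean ≈ 0.788

With known σ, the Normal prior is conjugate. Weight on the data is w = (n/σ²)/(n/σ² + 1/τ₀²) = 18.2622/(18.2622+1.15620) = 0.94046.
Posterior mean = w·x̄ + (1−w)·μ₀ = 0.94046·0.8 + 0.059542·0.6 = 0.788.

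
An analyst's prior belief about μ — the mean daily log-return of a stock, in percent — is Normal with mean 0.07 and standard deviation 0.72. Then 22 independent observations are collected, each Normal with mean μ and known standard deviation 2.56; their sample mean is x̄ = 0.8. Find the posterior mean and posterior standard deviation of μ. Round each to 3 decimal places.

Prior precision 1/τ₀² = 1/0.72² = 1.92901; data precision n/σ² = 22/2.56² = 3.35693.
Posterior precision = 1.92901 + 3.35693 = 5.28595, giving posterior SD = 1/√5.28595 = 0.435.
Posterior mean = (1.92901·0.07 + 3.35693·0.8) / 5.28595 = 0.534.

Posterior mean ≈ 0.534; posterior SD ≈ 0.435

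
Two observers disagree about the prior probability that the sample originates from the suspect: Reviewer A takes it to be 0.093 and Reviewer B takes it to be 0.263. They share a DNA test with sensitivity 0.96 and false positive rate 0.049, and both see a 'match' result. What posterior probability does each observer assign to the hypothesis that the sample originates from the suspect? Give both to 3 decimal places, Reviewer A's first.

Reviewer A: 0.668; Reviewer B: 0.875

The likelihood ratio for a 'match' result is 0.96/0.049 = 19.592.
Reviewer A: prior odds 0.093/0.907 = 0.10254; posterior odds 2.0089; posterior probability 0.668.
Reviewer B: prior odds 0.263/0.737 = 0.35685; posterior odds 6.9914; posterior probability 0.875.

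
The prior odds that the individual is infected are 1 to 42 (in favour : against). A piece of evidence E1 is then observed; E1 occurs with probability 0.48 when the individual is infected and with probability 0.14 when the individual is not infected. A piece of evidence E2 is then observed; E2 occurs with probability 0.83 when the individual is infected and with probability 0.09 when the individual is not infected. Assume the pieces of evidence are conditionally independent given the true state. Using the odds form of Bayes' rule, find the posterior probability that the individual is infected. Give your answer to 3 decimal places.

Prior odds = 1/42 = 0.023810.
Likelihood ratio for E1 = 0.48/0.14 = 3.4286.
Likelihood ratio for E2 = 0.83/0.09 = 9.2222.
Posterior odds = prior odds × LR₁ × LR₂ = 0.75283.
Posterior probability = odds/(1+odds) = 0.75283/1.7528 = 0.429.

Posterior probability ≈ 0.429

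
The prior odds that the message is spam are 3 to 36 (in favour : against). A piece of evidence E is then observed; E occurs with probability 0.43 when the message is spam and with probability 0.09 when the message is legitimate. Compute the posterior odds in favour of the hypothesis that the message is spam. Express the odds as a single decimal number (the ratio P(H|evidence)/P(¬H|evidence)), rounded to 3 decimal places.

Prior odds = 3/36 = 0.083333.
Likelihood ratio for E = 0.43/0.09 = 4.7778.
Posterior odds = prior odds × LR = 0.39815.

Posterior odds ≈ 0.398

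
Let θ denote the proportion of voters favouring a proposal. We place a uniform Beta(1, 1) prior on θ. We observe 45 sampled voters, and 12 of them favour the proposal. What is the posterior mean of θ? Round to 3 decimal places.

The binomial likelihood is conjugate to the Beta prior: with 12 successes and 33 failures, the posterior is Beta(1+12, 1+33) = Beta(13, 34).
Posterior mean = α/(α+β) = 13/47 = 0.277.

Posterior mean ≈ 0.277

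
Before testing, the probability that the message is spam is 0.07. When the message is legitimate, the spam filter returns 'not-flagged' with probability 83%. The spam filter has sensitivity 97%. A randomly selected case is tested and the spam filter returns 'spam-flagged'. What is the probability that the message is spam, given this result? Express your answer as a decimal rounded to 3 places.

P(H | E) ≈ 0.300

Let H be the event that the message is spam. P(H) = 0.07, so P(¬H) = 0.93. With E the 'spam-flagged' result, P(E|H) = 0.97 and P(E|¬H) = 0.17.
P(E) = 0.97·0.07 + 0.17·0.93 = 0.067900 + 0.15810 = 0.22600.
By Bayes' theorem, P(H|E) = 0.067900 / 0.22600 = 0.300.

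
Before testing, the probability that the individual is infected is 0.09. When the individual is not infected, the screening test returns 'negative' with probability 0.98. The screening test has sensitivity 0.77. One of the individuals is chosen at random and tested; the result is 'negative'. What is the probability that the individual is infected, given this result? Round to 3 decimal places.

P(H | E) ≈ 0.023

Let H be the event that the individual is infected. P(H) = 0.09, so P(¬H) = 0.91. With E the 'negative' result, P(E|H) = 0.23 and P(E|¬H) = 0.98.
P(E) = 0.23·0.09 + 0.98·0.91 = 0.020700 + 0.89180 = 0.91250.
By Bayes' theorem, P(H|E) = 0.020700 / 0.91250 = 0.023.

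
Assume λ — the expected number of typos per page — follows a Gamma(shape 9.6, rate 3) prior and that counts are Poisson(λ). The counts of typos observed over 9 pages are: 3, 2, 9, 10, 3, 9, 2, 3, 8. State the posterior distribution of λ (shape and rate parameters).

Posterior: Gamma(shape=58.6, rate=12)

The Poisson likelihood adds the total count to the shape and the number of exposure periods to the rate. Here ∑xᵢ = 49 and n = 9, so shape 9.6→58.6 and rate 3→12.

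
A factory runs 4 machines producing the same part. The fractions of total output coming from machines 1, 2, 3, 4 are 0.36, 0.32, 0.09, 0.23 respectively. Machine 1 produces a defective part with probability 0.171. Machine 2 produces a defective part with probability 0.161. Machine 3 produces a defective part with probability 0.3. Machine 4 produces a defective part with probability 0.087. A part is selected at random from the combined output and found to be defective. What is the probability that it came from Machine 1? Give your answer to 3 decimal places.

Posterior probability ≈ 0.385

P(defective|M1) = 0.171; P(defective|M2) = 0.161; P(defective|M3) = 0.3; P(defective|M4) = 0.087.
Prior × likelihood for each source: 0.36·0.171=0.06156, 0.32·0.161=0.05152, 0.09·0.3=0.02700, 0.23·0.087=0.02001. Summing gives P(defective) = 0.16009.
P(Machine 1 | defective) = 0.06156 / 0.16009 = 0.385.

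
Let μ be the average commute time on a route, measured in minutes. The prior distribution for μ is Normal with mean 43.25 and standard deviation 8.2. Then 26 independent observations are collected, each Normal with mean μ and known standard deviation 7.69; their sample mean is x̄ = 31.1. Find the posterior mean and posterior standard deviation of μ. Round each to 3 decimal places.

Posterior mean ≈ 31.498; posterior SD ≈ 1.483

With known σ, the Normal prior is conjugate. Weight on the data is w = (n/σ²)/(n/σ² + 1/τ₀²) = 0.439664/(0.439664+0.0148721) = 0.96728.
Posterior mean = w·x̄ + (1−w)·μ₀ = 0.96728·31.1 + 0.032719·43.25 = 31.498. Posterior variance = 1/(0.439664+0.0148721) = 2.20005, so SD = 1.483.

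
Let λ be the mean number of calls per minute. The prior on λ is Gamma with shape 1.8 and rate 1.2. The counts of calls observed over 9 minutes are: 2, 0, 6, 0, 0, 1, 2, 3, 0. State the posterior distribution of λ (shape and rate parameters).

The Poisson likelihood adds the total count to the shape and the number of exposure periods to the rate. Here ∑xᵢ = 14 and n = 9, so shape 1.8→15.8 and rate 1.2→10.2.

Posterior: Gamma(shape=15.8, rate=10.2)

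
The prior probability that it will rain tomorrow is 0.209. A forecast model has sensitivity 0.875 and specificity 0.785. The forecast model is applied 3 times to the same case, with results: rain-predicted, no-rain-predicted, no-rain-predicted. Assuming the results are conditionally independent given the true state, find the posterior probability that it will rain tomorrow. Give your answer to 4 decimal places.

Posterior P(H) ≈ 0.0265

With H the event that it will rain tomorrow, the joint likelihood of the observed sequence is P(data|H) = 0.875·0.125·0.125 = 0.013672 and P(data|¬H) = 0.215·0.785·0.785 = 0.13249.
Bayes: P(H|data) = 0.209·0.013672 / (0.209·0.013672 + 0.791·0.13249) = 0.0028574/0.10766 = 0.0265.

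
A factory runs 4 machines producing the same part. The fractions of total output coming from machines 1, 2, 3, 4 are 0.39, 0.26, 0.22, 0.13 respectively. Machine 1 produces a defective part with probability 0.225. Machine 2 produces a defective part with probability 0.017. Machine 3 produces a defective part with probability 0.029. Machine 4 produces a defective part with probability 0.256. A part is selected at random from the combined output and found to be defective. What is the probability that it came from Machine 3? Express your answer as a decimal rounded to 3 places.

Posterior probability ≈ 0.048

P(defective|M1) = 0.225; P(defective|M2) = 0.017; P(defective|M3) = 0.029; P(defective|M4) = 0.256.
Prior × likelihood for each source: 0.39·0.225=0.08775, 0.26·0.017=0.004420, 0.22·0.029=0.006380, 0.13·0.256=0.03328. Summing gives P(defective) = 0.13183.
P(Machine 3 | defective) = 0.006380 / 0.13183 = 0.048.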